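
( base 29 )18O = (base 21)2A5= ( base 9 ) 1448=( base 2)10001001001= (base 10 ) 1097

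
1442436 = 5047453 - 3605017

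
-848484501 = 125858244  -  974342745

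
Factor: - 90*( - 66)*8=2^5*3^3 * 5^1*11^1 = 47520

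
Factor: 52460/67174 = 26230/33587= 2^1 * 5^1 * 43^1* 61^1*33587^( - 1 ) 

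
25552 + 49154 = 74706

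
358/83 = 4 + 26/83= 4.31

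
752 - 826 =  -74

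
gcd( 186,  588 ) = 6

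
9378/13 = 9378/13 = 721.38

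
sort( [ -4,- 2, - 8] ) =[ - 8, - 4,- 2 ]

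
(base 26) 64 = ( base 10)160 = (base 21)7D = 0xa0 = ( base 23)6m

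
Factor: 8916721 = 11^1*17^1*41^1 * 1163^1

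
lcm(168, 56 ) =168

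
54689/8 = 54689/8= 6836.12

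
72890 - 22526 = 50364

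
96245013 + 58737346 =154982359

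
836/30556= 209/7639 = 0.03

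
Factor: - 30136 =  - 2^3*3767^1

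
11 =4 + 7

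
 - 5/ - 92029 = 5/92029 = 0.00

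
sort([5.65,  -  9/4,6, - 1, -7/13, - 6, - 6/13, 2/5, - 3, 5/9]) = [ - 6, - 3, - 9/4, - 1, - 7/13, - 6/13,2/5, 5/9,5.65, 6 ] 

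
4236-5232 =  - 996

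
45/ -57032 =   -  45/57032 = - 0.00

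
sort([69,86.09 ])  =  [69 , 86.09 ]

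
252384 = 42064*6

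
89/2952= 89/2952  =  0.03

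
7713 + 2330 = 10043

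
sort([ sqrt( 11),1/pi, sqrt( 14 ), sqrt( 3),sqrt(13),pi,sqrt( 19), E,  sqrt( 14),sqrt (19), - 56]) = [ - 56,1/pi, sqrt ( 3),E,pi,sqrt( 11),sqrt( 13), sqrt( 14 ),sqrt ( 14 ), sqrt(19),sqrt( 19) ]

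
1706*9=15354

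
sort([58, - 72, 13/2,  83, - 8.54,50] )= [ - 72, - 8.54,  13/2,50,58,83 ]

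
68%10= 8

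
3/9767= 3/9767 = 0.00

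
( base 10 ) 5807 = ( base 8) 13257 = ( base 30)6DH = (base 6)42515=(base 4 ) 1122233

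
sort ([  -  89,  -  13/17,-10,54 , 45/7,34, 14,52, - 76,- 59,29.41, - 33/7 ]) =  [ - 89, - 76, - 59, - 10, - 33/7, - 13/17, 45/7 , 14,29.41,  34,52,54] 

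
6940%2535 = 1870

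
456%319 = 137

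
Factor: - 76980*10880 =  -2^9*3^1 * 5^2*17^1*1283^1 = - 837542400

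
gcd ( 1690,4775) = 5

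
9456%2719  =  1299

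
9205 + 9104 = 18309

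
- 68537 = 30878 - 99415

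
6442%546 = 436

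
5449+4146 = 9595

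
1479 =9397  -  7918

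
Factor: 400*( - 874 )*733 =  - 2^5*5^2*19^1*23^1*733^1 = - 256256800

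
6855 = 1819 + 5036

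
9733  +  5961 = 15694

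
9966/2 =4983  =  4983.00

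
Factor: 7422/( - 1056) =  - 2^( - 4 )*11^(- 1 )*1237^1 = - 1237/176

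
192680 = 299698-107018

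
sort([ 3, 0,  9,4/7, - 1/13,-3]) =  [-3, - 1/13, 0, 4/7, 3,9 ]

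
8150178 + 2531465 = 10681643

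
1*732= 732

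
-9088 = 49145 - 58233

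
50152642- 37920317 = 12232325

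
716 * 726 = 519816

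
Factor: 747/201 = 3^1*67^( - 1)*83^1 = 249/67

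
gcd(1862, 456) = 38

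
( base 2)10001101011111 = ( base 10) 9055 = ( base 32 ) 8QV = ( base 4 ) 2031133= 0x235F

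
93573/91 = 1028 + 25/91 = 1028.27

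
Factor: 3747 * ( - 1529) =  - 3^1*11^1*139^1*1249^1 =- 5729163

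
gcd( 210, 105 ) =105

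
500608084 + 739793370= 1240401454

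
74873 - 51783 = 23090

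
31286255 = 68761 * 455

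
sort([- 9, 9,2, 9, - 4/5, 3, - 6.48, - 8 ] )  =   [ -9 , - 8, - 6.48, - 4/5, 2, 3, 9, 9]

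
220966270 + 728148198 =949114468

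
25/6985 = 5/1397 = 0.00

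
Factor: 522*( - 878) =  - 458316= -  2^2*3^2*29^1*439^1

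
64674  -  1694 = 62980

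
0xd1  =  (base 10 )209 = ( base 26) 81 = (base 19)b0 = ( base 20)A9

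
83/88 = 83/88 =0.94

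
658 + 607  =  1265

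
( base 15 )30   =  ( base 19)27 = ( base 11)41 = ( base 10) 45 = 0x2d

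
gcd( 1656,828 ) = 828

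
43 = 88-45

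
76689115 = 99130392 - 22441277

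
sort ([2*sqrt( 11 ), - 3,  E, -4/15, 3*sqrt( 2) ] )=[- 3,-4/15,E,  3*sqrt(2 ), 2*sqrt ( 11)] 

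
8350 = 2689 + 5661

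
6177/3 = 2059 = 2059.00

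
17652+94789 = 112441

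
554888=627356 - 72468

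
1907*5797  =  11054879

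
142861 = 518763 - 375902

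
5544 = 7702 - 2158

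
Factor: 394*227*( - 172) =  - 2^3*43^1 *197^1*227^1= - 15383336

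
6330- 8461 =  - 2131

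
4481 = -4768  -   - 9249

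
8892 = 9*988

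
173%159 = 14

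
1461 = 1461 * 1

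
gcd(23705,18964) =4741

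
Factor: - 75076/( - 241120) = 137/440 = 2^(-3 )*5^( -1)*11^(-1) * 137^1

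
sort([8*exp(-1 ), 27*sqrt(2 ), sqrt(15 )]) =[ 8 * exp (-1), sqrt( 15), 27*sqrt(2)]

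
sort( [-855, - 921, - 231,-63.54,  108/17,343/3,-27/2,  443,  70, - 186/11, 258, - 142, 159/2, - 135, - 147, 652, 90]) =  [ - 921, - 855 , - 231, - 147, - 142, - 135, - 63.54, - 186/11, - 27/2,108/17 , 70,  159/2, 90 , 343/3,  258, 443,  652 ] 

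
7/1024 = 7/1024  =  0.01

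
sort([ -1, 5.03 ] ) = [ - 1, 5.03 ] 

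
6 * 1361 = 8166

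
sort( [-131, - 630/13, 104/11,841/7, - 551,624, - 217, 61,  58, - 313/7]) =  [ - 551,-217,-131,- 630/13, - 313/7,  104/11, 58, 61, 841/7, 624 ] 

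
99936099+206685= 100142784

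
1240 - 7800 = - 6560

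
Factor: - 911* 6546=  - 2^1* 3^1*911^1*1091^1 = - 5963406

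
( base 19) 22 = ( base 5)130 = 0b101000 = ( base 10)40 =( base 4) 220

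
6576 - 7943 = -1367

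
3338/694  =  4 + 281/347  =  4.81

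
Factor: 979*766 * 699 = 524189886 = 2^1 * 3^1*11^1 *89^1*233^1*383^1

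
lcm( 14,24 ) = 168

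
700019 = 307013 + 393006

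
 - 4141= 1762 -5903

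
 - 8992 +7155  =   - 1837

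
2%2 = 0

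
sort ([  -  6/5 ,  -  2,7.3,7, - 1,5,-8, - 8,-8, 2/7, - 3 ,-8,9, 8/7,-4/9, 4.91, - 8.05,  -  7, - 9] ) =[ - 9,- 8.05,-8,-8, - 8, - 8,-7, - 3, - 2 , - 6/5, - 1, - 4/9,2/7, 8/7, 4.91,5,7, 7.3,  9 ]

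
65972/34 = 32986/17 =1940.35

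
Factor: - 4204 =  - 2^2*1051^1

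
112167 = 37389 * 3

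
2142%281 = 175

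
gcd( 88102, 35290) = 2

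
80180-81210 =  - 1030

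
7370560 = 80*92132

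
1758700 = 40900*43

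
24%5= 4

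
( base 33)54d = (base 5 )134330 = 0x15d6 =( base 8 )12726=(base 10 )5590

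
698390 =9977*70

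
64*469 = 30016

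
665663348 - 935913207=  - 270249859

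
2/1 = 2 =2.00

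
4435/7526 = 4435/7526 = 0.59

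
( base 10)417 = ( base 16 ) 1a1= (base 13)261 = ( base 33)cl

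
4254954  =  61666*69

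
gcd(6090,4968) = 6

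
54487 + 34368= 88855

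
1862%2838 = 1862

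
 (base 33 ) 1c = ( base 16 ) 2D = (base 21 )23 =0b101101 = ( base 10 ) 45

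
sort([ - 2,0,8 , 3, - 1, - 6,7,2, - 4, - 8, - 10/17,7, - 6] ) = [ - 8, - 6, - 6, -4,  -  2,  -  1  ,- 10/17,0, 2,  3,7,7,  8]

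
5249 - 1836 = 3413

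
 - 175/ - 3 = 58 + 1/3 = 58.33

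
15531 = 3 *5177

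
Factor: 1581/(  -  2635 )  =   - 3^1*5^( - 1) = - 3/5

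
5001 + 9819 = 14820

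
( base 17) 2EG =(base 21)1id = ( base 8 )1500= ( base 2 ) 1101000000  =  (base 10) 832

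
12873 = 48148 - 35275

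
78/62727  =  26/20909 = 0.00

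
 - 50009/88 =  - 569 + 63/88 = -568.28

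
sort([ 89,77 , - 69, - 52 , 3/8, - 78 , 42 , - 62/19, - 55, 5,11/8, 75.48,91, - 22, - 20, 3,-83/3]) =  [-78, - 69, -55, -52, - 83/3 , - 22, - 20,-62/19,3/8, 11/8,3,5, 42,  75.48 , 77,89,91 ] 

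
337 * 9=3033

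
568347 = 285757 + 282590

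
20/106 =10/53 = 0.19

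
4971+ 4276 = 9247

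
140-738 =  - 598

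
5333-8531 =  - 3198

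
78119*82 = 6405758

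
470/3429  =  470/3429 = 0.14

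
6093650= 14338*425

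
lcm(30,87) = 870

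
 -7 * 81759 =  - 572313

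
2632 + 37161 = 39793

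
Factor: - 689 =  - 13^1*53^1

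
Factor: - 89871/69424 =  - 2^( - 4)*3^1 * 29^1 *1033^1* 4339^( - 1) 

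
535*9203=4923605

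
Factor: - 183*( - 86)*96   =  1510848 = 2^6 * 3^2*43^1 * 61^1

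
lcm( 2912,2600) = 72800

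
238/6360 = 119/3180 =0.04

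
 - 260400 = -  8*32550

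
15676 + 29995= 45671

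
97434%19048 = 2194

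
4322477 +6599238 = 10921715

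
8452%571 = 458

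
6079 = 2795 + 3284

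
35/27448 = 35/27448= 0.00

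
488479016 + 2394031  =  490873047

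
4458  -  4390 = 68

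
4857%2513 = 2344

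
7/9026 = 7/9026 = 0.00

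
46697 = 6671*7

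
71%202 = 71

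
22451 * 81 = 1818531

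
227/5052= 227/5052 = 0.04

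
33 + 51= 84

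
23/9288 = 23/9288 = 0.00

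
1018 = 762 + 256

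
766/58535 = 766/58535=0.01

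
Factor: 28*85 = 2^2*5^1*7^1*17^1  =  2380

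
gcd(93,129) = 3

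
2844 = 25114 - 22270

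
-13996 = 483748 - 497744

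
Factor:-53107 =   -  23^1*2309^1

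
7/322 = 1/46 = 0.02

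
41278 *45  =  1857510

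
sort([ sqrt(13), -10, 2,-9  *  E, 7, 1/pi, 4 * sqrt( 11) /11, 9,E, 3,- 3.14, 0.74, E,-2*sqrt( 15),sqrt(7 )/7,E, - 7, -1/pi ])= [-9*E ,-10,-2*sqrt( 15),  -  7,-3.14, - 1/pi, 1/pi, sqrt(7)/7, 0.74,4 * sqrt (11) /11, 2, E,  E, E, 3,sqrt(13 ), 7, 9 ] 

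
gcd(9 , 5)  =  1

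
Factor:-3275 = -5^2*131^1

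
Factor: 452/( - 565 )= - 4/5 = - 2^2* 5^( - 1) 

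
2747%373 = 136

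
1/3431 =1/3431 = 0.00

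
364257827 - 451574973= - 87317146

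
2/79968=1/39984 = 0.00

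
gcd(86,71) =1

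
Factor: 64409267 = 13^1*37^1*359^1*373^1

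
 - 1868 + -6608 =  - 8476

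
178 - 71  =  107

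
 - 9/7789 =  - 1 + 7780/7789 = - 0.00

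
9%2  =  1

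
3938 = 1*3938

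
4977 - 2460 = 2517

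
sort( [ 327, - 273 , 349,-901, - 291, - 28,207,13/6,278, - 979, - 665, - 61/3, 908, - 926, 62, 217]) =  [ - 979,-926, - 901, - 665, - 291, - 273, - 28,-61/3,13/6,62,207,217,  278,  327, 349,908]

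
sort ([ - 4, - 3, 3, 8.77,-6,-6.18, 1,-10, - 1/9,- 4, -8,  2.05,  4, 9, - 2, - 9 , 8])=[ - 10, - 9 , - 8, - 6.18, - 6 , - 4, - 4, -3, - 2, - 1/9,1, 2.05,3,  4, 8, 8.77 , 9 ]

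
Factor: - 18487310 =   -  2^1*5^1 * 41^1*67^1*673^1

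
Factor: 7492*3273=24521316=2^2*3^1 *1091^1*1873^1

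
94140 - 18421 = 75719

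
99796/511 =99796/511=195.30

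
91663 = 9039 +82624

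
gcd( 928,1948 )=4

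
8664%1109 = 901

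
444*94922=42145368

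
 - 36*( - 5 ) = 180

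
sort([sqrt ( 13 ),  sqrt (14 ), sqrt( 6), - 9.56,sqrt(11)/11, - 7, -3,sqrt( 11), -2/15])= [ - 9.56, - 7, - 3 ,  -  2/15, sqrt( 11)/11, sqrt ( 6 ),sqrt (11) , sqrt( 13),sqrt(14)]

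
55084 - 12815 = 42269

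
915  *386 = 353190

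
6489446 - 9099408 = -2609962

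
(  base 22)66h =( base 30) 3BN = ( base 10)3053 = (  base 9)4162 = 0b101111101101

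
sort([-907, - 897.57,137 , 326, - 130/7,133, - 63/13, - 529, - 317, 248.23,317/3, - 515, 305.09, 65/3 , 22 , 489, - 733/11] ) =[ - 907, - 897.57, - 529, - 515,-317, - 733/11 , - 130/7, - 63/13, 65/3,  22,317/3,133,137,  248.23,305.09, 326, 489]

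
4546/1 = 4546  =  4546.00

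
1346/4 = 336 + 1/2 = 336.50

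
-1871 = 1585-3456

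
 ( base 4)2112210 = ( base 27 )D5O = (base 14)3724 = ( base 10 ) 9636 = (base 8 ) 22644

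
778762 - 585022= 193740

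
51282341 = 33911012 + 17371329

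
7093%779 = 82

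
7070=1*7070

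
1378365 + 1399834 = 2778199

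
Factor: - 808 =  - 2^3*101^1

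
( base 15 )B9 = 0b10101110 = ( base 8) 256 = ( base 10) 174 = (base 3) 20110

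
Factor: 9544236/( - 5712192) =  - 2^(-4)*3^(-1 )*13^1*47^( - 1) * 193^1*211^( -1) * 317^1 = - 795353/476016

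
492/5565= 164/1855 = 0.09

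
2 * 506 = 1012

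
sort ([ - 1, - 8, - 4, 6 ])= [ - 8,-4 , - 1, 6 ]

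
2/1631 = 2/1631   =  0.00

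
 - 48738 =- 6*8123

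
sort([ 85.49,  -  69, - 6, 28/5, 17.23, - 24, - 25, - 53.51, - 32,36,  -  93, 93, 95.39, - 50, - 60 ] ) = [ - 93, - 69, - 60, - 53.51, - 50, - 32, - 25, - 24, - 6 , 28/5, 17.23,  36, 85.49, 93 , 95.39]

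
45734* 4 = 182936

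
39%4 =3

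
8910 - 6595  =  2315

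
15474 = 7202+8272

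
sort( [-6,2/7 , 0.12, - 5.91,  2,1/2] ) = [ - 6,-5.91, 0.12, 2/7,1/2,2]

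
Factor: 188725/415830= 2^( - 1 ) * 3^( - 1)*5^1*  83^ (  -  1) * 167^( - 1 )*7549^1 =37745/83166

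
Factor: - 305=-5^1 * 61^1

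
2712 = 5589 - 2877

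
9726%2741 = 1503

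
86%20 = 6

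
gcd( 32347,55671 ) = 7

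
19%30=19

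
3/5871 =1/1957 = 0.00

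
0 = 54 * 0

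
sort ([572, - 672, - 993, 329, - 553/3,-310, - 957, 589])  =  [ - 993, - 957, - 672 , - 310, - 553/3 , 329, 572, 589]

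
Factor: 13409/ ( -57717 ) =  - 3^( - 2) * 11^( - 1 )*23^1 = - 23/99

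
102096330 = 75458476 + 26637854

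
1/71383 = 1/71383=0.00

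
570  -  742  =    -  172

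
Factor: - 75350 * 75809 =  - 5712208150 = - 2^1 *5^2* 11^1*41^1 * 43^2 *137^1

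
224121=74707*3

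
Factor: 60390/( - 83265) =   -  2^1 * 3^1*7^( - 1)*11^1*13^(-1) = -66/91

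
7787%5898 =1889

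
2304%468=432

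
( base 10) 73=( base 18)41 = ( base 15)4D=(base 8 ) 111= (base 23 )34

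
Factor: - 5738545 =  - 5^1*1147709^1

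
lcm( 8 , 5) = 40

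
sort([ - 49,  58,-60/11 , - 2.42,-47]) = [ - 49, - 47,-60/11,-2.42, 58] 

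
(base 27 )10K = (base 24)175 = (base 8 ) 1355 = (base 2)1011101101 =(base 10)749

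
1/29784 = 1/29784 = 0.00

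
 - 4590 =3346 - 7936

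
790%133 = 125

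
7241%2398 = 47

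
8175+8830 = 17005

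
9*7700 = 69300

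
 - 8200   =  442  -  8642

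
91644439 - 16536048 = 75108391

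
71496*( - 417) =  - 29813832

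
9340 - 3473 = 5867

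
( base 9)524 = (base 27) fm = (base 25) H2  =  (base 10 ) 427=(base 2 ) 110101011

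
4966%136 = 70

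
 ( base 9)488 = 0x194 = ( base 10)404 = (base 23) HD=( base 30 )DE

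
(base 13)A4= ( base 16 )86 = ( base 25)59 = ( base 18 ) 78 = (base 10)134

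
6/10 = 3/5=0.60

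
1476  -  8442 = - 6966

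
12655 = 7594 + 5061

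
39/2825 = 39/2825 = 0.01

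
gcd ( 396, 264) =132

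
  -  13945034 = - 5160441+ - 8784593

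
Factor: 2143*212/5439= 2^2*3^( - 1) * 7^( - 2)*37^ ( - 1)*53^1*2143^1 = 454316/5439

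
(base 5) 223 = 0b111111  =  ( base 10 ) 63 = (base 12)53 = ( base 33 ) 1u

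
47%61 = 47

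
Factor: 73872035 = 5^1*14774407^1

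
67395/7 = 9627 + 6/7 =9627.86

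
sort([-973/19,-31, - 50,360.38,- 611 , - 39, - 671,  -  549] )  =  [  -  671, - 611, - 549 ,-973/19,-50,  -  39, - 31, 360.38]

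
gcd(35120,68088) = 8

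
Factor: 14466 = 2^1*3^1*2411^1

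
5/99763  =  5/99763 =0.00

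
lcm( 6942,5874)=76362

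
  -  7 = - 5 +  - 2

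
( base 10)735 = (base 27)106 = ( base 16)2DF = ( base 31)nm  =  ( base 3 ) 1000020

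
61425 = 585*105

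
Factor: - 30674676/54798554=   - 15337338/27399277 = - 2^1*3^1* 37^ ( - 1)*463^1 *5521^1*740521^( - 1 ) 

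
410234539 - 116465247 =293769292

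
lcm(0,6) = 0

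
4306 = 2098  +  2208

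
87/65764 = 87/65764 = 0.00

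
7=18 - 11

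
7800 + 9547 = 17347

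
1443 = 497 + 946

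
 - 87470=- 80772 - 6698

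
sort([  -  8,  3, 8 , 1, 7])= [ - 8,1,  3 , 7,8 ]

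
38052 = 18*2114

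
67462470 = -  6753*( - 9990) 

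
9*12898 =116082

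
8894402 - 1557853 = 7336549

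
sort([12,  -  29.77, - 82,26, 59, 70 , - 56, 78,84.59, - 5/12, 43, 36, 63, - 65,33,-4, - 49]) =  [ - 82, - 65  , - 56, - 49, - 29.77, - 4,- 5/12, 12,  26, 33, 36,43, 59, 63,70, 78, 84.59]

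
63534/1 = 63534 = 63534.00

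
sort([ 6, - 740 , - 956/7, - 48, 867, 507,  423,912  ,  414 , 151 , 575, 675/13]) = [ - 740, - 956/7, - 48,  6, 675/13,151 , 414,423,507,575,  867,912] 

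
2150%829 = 492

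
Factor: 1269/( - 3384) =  - 3/8 = - 2^( - 3 )*3^1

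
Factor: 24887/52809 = 3^ ( -1)  *  29^( - 1)*41^1 = 41/87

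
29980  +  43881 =73861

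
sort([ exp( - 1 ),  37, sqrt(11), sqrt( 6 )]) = [ exp(  -  1), sqrt(6), sqrt( 11 ),37 ]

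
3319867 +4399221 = 7719088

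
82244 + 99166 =181410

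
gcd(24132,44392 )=4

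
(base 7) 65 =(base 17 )2D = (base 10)47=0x2f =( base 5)142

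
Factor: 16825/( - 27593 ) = -5^2*41^( - 1 ) = - 25/41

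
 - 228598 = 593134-821732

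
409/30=409/30=13.63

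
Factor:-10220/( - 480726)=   2^1*3^(-2 )*5^1  *  7^1*  17^(-1 )*73^1*1571^(-1) =5110/240363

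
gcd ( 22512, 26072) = 8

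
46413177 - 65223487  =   - 18810310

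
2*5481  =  10962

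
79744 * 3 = 239232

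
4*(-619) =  - 2476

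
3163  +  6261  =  9424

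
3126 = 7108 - 3982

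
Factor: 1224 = 2^3*3^2*17^1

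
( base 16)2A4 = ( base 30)MG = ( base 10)676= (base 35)jb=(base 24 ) 144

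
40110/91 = 440 + 10/13 = 440.77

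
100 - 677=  - 577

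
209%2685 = 209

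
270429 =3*90143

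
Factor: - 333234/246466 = -3^4*11^1*659^( - 1) = -891/659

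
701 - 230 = 471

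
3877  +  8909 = 12786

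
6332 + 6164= 12496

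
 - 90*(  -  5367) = 483030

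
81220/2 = 40610 = 40610.00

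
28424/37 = 768 + 8/37 = 768.22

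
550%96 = 70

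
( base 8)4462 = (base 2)100100110010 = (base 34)218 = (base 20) 5he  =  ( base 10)2354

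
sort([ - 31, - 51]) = [  -  51, -31]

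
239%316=239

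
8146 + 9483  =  17629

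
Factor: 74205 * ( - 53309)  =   - 3^2 * 5^1*17^1*97^1 * 53309^1  =  - 3955794345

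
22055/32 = 22055/32  =  689.22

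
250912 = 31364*8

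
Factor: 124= 2^2*31^1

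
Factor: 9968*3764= 37519552 = 2^6*7^1*89^1 * 941^1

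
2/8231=2/8231 = 0.00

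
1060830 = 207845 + 852985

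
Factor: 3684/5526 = 2/3 = 2^1* 3^ ( - 1) 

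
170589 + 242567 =413156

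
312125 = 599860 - 287735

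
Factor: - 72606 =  - 2^1*3^1*12101^1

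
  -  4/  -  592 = 1/148 = 0.01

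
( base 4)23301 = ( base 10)753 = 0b1011110001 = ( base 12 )529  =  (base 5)11003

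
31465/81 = 31465/81 = 388.46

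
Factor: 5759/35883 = 3^( - 4 )*13^1 = 13/81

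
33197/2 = 16598 + 1/2 = 16598.50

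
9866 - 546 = 9320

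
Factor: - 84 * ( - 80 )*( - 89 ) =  - 2^6*3^1 * 5^1*7^1* 89^1  =  - 598080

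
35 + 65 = 100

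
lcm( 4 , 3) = 12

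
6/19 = 6/19 = 0.32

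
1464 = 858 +606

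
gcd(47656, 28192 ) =8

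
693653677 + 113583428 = 807237105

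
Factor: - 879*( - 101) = 3^1*101^1 * 293^1 =88779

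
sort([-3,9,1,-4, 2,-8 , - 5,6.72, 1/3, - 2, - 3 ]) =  [ - 8, - 5, - 4, - 3,  -  3, - 2,1/3 , 1,2,6.72,9]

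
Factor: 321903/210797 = 3^2 *47^1*277^( - 1 ) = 423/277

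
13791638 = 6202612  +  7589026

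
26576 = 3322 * 8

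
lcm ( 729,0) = 0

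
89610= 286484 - 196874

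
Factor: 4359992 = 2^3* 7^1*13^1*53^1*113^1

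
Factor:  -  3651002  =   -2^1 * 19^1  *96079^1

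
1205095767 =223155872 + 981939895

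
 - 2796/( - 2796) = 1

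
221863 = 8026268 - 7804405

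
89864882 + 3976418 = 93841300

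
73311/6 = 24437/2 = 12218.50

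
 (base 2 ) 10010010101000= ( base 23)HH0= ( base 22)J8C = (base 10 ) 9384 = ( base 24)g70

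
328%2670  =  328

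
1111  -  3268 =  - 2157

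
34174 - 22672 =11502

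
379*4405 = 1669495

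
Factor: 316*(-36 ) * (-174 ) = 1979424 = 2^5*3^3*29^1*79^1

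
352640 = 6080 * 58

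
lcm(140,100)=700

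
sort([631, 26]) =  [26,  631]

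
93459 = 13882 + 79577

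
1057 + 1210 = 2267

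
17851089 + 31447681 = 49298770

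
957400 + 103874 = 1061274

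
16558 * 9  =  149022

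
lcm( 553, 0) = 0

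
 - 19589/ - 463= 42+143/463 = 42.31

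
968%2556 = 968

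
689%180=149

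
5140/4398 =2570/2199 = 1.17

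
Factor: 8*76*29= 2^5*19^1*29^1 = 17632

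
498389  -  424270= 74119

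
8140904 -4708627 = 3432277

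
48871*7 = 342097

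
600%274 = 52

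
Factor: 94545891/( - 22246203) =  - 3^1*7^( - 1)*11^2*17^1*5107^1*1059343^( - 1)=- 31515297/7415401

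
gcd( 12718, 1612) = 2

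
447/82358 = 447/82358 = 0.01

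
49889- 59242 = -9353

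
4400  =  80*55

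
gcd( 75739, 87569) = 1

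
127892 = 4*31973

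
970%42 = 4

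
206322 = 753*274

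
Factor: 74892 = 2^2*3^1*79^2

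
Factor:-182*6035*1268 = - 1392733160 = - 2^3*5^1 * 7^1*13^1*17^1 * 71^1*317^1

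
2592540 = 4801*540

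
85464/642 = 133  +  13/107 = 133.12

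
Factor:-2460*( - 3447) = 2^2 * 3^3 * 5^1*41^1*383^1 = 8479620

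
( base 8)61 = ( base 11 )45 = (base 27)1M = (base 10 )49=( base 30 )1j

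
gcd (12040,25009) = 1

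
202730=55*3686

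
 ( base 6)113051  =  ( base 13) 4591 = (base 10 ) 9751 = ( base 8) 23027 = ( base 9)14334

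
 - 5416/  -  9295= 5416/9295  =  0.58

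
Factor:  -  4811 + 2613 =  - 2^1 *7^1 * 157^1 = -  2198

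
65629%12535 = 2954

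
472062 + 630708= 1102770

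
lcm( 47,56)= 2632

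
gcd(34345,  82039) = 1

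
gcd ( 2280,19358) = 2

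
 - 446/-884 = 223/442 = 0.50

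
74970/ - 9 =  - 8330/1=- 8330.00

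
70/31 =2 + 8/31 = 2.26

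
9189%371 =285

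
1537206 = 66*23291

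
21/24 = 7/8 = 0.88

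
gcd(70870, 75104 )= 2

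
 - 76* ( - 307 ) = 23332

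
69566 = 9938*7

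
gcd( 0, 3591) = 3591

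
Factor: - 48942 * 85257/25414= - 3^4 * 97^( - 1 )*131^ (  -  1)*2719^1*9473^1 = - 2086324047/12707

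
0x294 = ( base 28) NG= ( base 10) 660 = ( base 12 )470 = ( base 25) 11A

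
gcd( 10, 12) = 2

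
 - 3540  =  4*( - 885 ) 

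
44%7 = 2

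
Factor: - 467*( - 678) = 316626 = 2^1 * 3^1*113^1*467^1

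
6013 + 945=6958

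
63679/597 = 106 + 397/597 = 106.66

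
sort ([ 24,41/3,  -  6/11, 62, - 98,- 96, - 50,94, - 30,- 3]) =[ - 98, - 96, -50, - 30,-3 , - 6/11 , 41/3,24,62, 94 ] 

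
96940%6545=5310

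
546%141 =123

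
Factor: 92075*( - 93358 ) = -2^1*5^2*29^1 * 127^1*  46679^1 = - 8595937850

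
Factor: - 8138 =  - 2^1*13^1*313^1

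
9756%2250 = 756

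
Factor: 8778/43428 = 19/94 = 2^ ( - 1 ) *19^1*47^( - 1 )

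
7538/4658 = 3769/2329=1.62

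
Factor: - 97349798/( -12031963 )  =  2^1  *7^1*13^1*534889^1 * 12031963^( - 1)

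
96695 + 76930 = 173625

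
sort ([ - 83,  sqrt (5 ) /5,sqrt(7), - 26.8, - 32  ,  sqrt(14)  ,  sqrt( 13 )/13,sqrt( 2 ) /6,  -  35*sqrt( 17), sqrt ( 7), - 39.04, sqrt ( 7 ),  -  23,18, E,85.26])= [- 35*sqrt( 17 ), - 83, - 39.04, - 32, - 26.8, - 23,sqrt(2)/6 , sqrt( 13 )/13, sqrt(5 ) /5,sqrt( 7),sqrt( 7),sqrt(7),E,  sqrt(14), 18,85.26 ]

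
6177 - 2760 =3417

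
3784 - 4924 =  - 1140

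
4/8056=1/2014 =0.00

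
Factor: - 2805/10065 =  - 17^1* 61^( - 1) = -  17/61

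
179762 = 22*8171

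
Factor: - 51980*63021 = -3275831580 = - 2^2*3^1 * 5^1*7^1* 23^1* 113^1 * 3001^1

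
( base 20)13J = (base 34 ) e3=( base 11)3a6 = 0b111011111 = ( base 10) 479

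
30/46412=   15/23206 = 0.00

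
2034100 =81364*25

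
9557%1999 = 1561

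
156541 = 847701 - 691160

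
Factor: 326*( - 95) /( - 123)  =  2^1*3^( - 1 )*5^1*19^1*41^(- 1)*163^1=30970/123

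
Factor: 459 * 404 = 2^2*  3^3*17^1 * 101^1 = 185436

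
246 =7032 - 6786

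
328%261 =67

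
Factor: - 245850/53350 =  - 447/97 = - 3^1*97^ ( - 1 )*149^1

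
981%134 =43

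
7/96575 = 7/96575 = 0.00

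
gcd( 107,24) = 1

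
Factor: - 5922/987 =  -6= - 2^1*3^1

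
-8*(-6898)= 55184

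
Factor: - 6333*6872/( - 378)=2^2*3^(-2)*7^( - 1 )*859^1*2111^1  =  7253396/63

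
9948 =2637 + 7311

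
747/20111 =747/20111= 0.04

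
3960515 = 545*7267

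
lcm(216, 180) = 1080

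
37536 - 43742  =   - 6206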